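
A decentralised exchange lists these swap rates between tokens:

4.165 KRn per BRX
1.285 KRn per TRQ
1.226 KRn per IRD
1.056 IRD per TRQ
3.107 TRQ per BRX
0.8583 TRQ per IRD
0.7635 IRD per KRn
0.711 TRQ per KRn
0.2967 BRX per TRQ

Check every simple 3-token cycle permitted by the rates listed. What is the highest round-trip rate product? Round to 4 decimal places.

0.9205

KRn→TRQ→IRD→KRn: 0.711 × 1.056 × 1.226 = 0.92050
KRn→TRQ→BRX→KRn: 0.711 × 0.2967 × 4.165 = 0.87862
KRn→IRD→TRQ→KRn: 0.7635 × 0.8583 × 1.285 = 0.84208
Maximum is KRn→TRQ→IRD→KRn at 0.9205; no arbitrage — every cycle loses value.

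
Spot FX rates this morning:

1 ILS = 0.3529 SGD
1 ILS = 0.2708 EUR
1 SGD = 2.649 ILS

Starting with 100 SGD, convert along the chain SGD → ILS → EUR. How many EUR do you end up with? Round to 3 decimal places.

71.735

100 SGD × 2.649 = 264.9 ILS
264.9 ILS × 0.2708 = 71.73492 EUR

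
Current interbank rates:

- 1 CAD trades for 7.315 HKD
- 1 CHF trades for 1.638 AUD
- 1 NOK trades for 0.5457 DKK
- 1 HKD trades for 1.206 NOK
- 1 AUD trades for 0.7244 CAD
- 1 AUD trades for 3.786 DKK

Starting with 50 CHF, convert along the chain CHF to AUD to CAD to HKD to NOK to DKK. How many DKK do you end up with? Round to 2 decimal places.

285.61

50 CHF × 1.638 = 81.9 AUD
81.9 AUD × 0.7244 = 59.32836 CAD
59.32836 CAD × 7.315 = 433.9869534 HKD
433.9869534 HKD × 1.206 = 523.3882658004 NOK
523.3882658004 NOK × 0.5457 = 285.61297664727828 DKK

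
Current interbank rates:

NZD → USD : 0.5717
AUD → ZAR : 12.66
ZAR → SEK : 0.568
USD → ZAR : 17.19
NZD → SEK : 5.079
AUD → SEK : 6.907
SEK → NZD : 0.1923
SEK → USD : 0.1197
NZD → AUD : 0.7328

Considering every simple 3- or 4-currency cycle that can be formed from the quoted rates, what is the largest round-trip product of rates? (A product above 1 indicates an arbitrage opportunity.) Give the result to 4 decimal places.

ZAR→SEK→USD→ZAR: 0.568 × 0.1197 × 17.19 = 1.16874
ZAR→SEK→NZD→USD→ZAR: 0.568 × 0.1923 × 0.5717 × 17.19 = 1.07342
ZAR→SEK→NZD→AUD→ZAR: 0.568 × 0.1923 × 0.7328 × 12.66 = 1.01332
AUD→SEK→NZD→AUD: 6.907 × 0.1923 × 0.7328 = 0.97332
Maximum is ZAR→SEK→USD→ZAR at 1.1687; arbitrage exists.

1.1687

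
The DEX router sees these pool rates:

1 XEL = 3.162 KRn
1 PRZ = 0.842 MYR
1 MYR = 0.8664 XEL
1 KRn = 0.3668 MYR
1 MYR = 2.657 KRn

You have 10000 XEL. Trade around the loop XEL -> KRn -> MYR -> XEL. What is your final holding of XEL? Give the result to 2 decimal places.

10000 XEL × 3.162 = 31620 KRn
31620 KRn × 0.3668 = 11598.216 MYR
11598.216 MYR × 0.8664 = 10048.6943424 XEL

10048.69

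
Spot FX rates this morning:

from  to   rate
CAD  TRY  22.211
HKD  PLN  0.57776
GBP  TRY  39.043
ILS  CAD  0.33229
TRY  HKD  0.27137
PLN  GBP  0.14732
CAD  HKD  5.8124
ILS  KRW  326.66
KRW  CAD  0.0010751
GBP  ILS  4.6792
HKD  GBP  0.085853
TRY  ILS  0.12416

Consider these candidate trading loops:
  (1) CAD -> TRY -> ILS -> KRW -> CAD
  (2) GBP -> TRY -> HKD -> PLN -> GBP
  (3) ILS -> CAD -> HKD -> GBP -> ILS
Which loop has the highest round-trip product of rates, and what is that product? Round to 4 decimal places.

0.9685

(1) 22.211 × 0.12416 × 326.66 × 0.0010751 = 0.96849
(2) 39.043 × 0.27137 × 0.57776 × 0.14732 = 0.90181
(3) 0.33229 × 5.8124 × 0.085853 × 4.6792 = 0.77589
Highest is cycle (1) at 0.9685 (≤1, no arbitrage).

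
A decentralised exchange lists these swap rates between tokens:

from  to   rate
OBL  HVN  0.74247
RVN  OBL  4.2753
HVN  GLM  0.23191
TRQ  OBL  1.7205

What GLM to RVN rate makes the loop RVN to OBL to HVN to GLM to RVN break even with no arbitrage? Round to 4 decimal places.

Known legs of the cycle: 4.2753 × 0.74247 × 0.23191 = 0.73614773653281
For no arbitrage the full-cycle product must be 1, so the missing rate is 1 / 0.73614773653281 ≈ 1.358423.

1.3584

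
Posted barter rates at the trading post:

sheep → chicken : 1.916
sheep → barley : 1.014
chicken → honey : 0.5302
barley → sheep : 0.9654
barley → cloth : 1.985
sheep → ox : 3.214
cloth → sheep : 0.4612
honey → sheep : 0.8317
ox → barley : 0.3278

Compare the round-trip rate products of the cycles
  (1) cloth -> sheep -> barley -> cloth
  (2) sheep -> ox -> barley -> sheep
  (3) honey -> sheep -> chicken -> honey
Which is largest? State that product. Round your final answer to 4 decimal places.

(1) 0.4612 × 1.014 × 1.985 = 0.92830
(2) 3.214 × 0.3278 × 0.9654 = 1.01710
(3) 0.8317 × 1.916 × 0.5302 = 0.84489
Highest is cycle (2) at 1.0171 (>1, arbitrage).

1.0171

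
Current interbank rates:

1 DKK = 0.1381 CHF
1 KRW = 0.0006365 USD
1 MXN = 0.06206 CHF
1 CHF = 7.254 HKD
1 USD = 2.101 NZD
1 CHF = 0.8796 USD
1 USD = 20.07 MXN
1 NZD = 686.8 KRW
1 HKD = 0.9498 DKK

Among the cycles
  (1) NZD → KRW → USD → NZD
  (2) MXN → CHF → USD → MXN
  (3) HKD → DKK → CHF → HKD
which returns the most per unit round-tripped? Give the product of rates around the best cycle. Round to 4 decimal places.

(1) 686.8 × 0.0006365 × 2.101 = 0.91845
(2) 0.06206 × 0.8796 × 20.07 = 1.09558
(3) 0.9498 × 0.1381 × 7.254 = 0.95149
Highest is cycle (2) at 1.0956 (>1, arbitrage).

1.0956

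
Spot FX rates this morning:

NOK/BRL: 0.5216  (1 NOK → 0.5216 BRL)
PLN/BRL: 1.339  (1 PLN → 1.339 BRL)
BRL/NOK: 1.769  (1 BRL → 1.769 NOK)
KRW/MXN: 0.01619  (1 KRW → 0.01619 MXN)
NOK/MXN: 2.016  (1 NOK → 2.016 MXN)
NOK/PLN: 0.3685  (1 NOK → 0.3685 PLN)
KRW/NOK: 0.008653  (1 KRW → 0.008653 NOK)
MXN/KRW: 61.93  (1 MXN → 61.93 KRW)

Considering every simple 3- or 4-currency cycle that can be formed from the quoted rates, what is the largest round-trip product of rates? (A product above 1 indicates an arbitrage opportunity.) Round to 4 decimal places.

MXN→KRW→NOK→MXN: 61.93 × 0.008653 × 2.016 = 1.08033
PLN→BRL→NOK→PLN: 1.339 × 1.769 × 0.3685 = 0.87286
Maximum is MXN→KRW→NOK→MXN at 1.0803; arbitrage exists.

1.0803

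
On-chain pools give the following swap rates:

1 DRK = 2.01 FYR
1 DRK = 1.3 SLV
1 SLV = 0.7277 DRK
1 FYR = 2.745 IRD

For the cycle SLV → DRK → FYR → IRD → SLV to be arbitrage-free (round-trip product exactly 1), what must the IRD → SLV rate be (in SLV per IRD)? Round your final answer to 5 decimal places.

0.24906

Known legs of the cycle: 0.7277 × 2.01 × 2.745 = 4.015048365
For no arbitrage the full-cycle product must be 1, so the missing rate is 1 / 4.015048365 ≈ 0.2490630.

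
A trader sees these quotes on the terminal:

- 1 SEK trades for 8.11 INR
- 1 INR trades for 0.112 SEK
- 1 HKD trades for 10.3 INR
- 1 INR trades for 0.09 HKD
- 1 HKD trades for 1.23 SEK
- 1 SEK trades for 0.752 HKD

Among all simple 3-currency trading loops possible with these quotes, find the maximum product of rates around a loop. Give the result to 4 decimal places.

SEK→INR→HKD→SEK: 8.11 × 0.09 × 1.23 = 0.89778
SEK→HKD→INR→SEK: 0.752 × 10.3 × 0.112 = 0.86751
Maximum is SEK→INR→HKD→SEK at 0.8978; no arbitrage — every cycle loses value.

0.8978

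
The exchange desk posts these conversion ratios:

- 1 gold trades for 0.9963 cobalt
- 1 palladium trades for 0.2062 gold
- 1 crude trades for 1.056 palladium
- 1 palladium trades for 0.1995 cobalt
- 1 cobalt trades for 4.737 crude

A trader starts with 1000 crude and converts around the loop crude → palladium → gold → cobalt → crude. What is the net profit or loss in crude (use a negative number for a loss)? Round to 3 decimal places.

27.652

1000 crude × 1.056 = 1056 palladium
1056 palladium × 0.2062 = 217.7472 gold
217.7472 gold × 0.9963 = 216.94153536 cobalt
216.94153536 cobalt × 4.737 = 1027.65205300032 crude
Net change: 1027.65205300032 − 1000 = 27.65205300032 crude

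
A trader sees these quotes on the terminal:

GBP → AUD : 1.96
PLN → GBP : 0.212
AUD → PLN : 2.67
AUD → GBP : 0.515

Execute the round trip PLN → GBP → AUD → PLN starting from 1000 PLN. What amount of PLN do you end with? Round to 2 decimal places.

1000 PLN × 0.212 = 212 GBP
212 GBP × 1.96 = 415.52 AUD
415.52 AUD × 2.67 = 1109.4384 PLN

1109.44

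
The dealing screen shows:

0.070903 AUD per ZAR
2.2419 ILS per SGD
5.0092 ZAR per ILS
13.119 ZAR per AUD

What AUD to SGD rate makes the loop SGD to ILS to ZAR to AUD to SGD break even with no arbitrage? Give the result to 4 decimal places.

Known legs of the cycle: 2.2419 × 5.0092 × 0.070903 = 0.79624958690844
For no arbitrage the full-cycle product must be 1, so the missing rate is 1 / 0.79624958690844 ≈ 1.255888.

1.2559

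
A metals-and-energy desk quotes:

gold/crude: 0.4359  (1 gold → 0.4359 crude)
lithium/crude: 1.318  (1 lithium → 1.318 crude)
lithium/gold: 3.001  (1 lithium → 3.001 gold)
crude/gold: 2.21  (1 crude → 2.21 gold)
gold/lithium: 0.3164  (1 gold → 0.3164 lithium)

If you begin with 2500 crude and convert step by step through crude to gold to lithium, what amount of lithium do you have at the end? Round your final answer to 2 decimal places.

2500 crude × 2.21 = 5525 gold
5525 gold × 0.3164 = 1748.11 lithium

1748.11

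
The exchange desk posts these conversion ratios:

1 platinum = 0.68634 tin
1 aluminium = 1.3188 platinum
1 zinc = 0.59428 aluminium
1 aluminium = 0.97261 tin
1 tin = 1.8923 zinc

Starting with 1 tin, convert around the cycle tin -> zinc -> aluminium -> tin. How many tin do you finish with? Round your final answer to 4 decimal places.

1 tin × 1.8923 = 1.8923 zinc
1.8923 zinc × 0.59428 = 1.124556044 aluminium
1.124556044 aluminium × 0.97261 = 1.09375445395484 tin

1.0938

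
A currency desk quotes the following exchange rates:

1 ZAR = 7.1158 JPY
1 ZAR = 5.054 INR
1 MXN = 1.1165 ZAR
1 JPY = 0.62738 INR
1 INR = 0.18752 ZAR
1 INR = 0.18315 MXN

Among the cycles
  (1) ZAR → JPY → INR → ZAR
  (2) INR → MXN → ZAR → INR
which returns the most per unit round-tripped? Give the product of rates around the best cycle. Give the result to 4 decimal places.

(1) 7.1158 × 0.62738 × 0.18752 = 0.83715
(2) 0.18315 × 1.1165 × 5.054 = 1.03348
Highest is cycle (2) at 1.0335 (>1, arbitrage).

1.0335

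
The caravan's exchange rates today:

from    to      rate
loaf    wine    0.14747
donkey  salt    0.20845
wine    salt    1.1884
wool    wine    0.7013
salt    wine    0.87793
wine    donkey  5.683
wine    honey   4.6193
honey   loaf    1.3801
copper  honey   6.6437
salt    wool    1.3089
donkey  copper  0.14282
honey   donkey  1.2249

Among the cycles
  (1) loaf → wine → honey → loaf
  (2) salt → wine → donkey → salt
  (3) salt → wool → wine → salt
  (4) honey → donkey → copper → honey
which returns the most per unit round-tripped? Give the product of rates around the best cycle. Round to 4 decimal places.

(1) 0.14747 × 4.6193 × 1.3801 = 0.94014
(2) 0.87793 × 5.683 × 0.20845 = 1.04001
(3) 1.3089 × 0.7013 × 1.1884 = 1.09087
(4) 1.2249 × 0.14282 × 6.6437 = 1.16225
Highest is cycle (4) at 1.1623 (>1, arbitrage).

1.1623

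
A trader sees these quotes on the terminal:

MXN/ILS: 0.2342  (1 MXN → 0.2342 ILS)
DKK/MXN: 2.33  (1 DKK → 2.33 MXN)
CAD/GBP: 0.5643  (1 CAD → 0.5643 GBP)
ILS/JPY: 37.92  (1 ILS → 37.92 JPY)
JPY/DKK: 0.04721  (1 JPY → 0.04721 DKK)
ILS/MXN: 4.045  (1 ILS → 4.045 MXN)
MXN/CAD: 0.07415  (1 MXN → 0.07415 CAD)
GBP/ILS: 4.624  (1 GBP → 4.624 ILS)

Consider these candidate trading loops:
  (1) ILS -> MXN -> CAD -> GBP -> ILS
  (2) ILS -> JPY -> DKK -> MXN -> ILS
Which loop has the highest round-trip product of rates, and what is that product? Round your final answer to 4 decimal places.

(1) 4.045 × 0.07415 × 0.5643 × 4.624 = 0.78263
(2) 37.92 × 0.04721 × 2.33 × 0.2342 = 0.97689
Highest is cycle (2) at 0.9769 (≤1, no arbitrage).

0.9769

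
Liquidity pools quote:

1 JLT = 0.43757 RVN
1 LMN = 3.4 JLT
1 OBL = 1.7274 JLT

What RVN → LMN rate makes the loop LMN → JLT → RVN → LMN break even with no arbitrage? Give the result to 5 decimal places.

Known legs of the cycle: 3.4 × 0.43757 = 1.487738
For no arbitrage the full-cycle product must be 1, so the missing rate is 1 / 1.487738 ≈ 0.6721614.

0.67216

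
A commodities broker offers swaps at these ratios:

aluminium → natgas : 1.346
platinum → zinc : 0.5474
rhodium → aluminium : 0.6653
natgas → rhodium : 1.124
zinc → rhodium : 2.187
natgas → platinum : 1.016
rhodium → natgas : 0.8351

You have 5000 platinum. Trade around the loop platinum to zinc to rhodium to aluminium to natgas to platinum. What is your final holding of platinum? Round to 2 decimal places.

5446.03

5000 platinum × 0.5474 = 2737 zinc
2737 zinc × 2.187 = 5985.819 rhodium
5985.819 rhodium × 0.6653 = 3982.3653807 aluminium
3982.3653807 aluminium × 1.346 = 5360.2638024222 natgas
5360.2638024222 natgas × 1.016 = 5446.0280232609552 platinum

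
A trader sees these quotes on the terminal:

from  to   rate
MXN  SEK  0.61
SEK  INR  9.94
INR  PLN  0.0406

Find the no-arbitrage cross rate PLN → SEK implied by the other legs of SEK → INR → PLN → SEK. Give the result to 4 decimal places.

2.4779

Known legs of the cycle: 9.94 × 0.0406 = 0.403564
For no arbitrage the full-cycle product must be 1, so the missing rate is 1 / 0.403564 ≈ 2.477922.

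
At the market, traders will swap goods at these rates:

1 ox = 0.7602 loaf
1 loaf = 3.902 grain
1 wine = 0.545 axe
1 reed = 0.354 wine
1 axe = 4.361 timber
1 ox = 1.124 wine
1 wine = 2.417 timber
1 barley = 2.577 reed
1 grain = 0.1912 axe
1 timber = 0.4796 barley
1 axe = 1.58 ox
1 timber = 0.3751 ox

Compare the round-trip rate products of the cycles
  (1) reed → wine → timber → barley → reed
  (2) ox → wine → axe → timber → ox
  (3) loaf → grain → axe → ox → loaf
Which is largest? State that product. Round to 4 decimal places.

1.0575

(1) 0.354 × 2.417 × 0.4796 × 2.577 = 1.05748
(2) 1.124 × 0.545 × 4.361 × 0.3751 = 1.00207
(3) 3.902 × 0.1912 × 1.58 × 0.7602 = 0.89611
Highest is cycle (1) at 1.0575 (>1, arbitrage).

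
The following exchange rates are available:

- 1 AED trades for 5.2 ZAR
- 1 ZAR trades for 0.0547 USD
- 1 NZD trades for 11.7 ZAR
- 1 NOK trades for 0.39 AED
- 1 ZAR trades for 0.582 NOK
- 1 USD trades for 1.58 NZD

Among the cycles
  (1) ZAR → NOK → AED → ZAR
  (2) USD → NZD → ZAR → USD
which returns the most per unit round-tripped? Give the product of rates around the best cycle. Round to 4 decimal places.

1.1803

(1) 0.582 × 0.39 × 5.2 = 1.18030
(2) 1.58 × 11.7 × 0.0547 = 1.01118
Highest is cycle (1) at 1.1803 (>1, arbitrage).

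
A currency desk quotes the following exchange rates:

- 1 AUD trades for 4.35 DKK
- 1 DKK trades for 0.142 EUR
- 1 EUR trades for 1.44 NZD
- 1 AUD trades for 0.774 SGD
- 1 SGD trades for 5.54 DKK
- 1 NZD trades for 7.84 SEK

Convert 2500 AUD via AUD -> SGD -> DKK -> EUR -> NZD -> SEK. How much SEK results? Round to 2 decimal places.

17185.32

2500 AUD × 0.774 = 1935 SGD
1935 SGD × 5.54 = 10719.9 DKK
10719.9 DKK × 0.142 = 1522.2258 EUR
1522.2258 EUR × 1.44 = 2192.005152 NZD
2192.005152 NZD × 7.84 = 17185.32039168 SEK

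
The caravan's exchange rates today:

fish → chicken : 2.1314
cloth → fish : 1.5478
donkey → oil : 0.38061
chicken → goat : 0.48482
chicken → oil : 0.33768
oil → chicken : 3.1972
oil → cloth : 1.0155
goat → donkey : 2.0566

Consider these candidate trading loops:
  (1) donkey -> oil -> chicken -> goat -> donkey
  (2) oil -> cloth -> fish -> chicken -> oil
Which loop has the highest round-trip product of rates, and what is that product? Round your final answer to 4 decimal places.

1.2133

(1) 0.38061 × 3.1972 × 0.48482 × 2.0566 = 1.21333
(2) 1.0155 × 1.5478 × 2.1314 × 0.33768 = 1.13127
Highest is cycle (1) at 1.2133 (>1, arbitrage).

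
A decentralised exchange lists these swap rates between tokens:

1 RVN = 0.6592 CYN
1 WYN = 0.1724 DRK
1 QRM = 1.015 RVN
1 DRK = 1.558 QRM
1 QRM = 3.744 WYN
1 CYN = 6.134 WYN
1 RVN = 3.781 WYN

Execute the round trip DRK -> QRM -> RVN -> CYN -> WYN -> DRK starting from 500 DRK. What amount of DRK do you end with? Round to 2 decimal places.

500 DRK × 1.558 = 779 QRM
779 QRM × 1.015 = 790.685 RVN
790.685 RVN × 0.6592 = 521.219552 CYN
521.219552 CYN × 6.134 = 3197.160731968 WYN
3197.160731968 WYN × 0.1724 = 551.1905101912832 DRK

551.19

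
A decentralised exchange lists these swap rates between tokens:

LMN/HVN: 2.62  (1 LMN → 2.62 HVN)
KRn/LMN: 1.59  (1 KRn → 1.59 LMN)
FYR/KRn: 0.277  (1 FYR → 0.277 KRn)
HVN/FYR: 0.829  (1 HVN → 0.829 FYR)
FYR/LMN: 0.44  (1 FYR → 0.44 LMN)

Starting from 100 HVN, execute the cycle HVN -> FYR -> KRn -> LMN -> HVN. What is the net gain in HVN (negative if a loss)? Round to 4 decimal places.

-4.3395

100 HVN × 0.829 = 82.9 FYR
82.9 FYR × 0.277 = 22.9633 KRn
22.9633 KRn × 1.59 = 36.511647 LMN
36.511647 LMN × 2.62 = 95.66051514 HVN
Net change: 95.66051514 − 100 = -4.33948486 HVN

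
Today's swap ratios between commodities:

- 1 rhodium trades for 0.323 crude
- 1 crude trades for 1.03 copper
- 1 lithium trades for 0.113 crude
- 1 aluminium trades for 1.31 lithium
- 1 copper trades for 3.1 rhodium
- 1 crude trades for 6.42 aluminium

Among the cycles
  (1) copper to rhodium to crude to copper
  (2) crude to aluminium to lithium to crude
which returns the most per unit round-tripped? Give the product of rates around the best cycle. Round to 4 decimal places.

(1) 3.1 × 0.323 × 1.03 = 1.03134
(2) 6.42 × 1.31 × 0.113 = 0.95035
Highest is cycle (1) at 1.0313 (>1, arbitrage).

1.0313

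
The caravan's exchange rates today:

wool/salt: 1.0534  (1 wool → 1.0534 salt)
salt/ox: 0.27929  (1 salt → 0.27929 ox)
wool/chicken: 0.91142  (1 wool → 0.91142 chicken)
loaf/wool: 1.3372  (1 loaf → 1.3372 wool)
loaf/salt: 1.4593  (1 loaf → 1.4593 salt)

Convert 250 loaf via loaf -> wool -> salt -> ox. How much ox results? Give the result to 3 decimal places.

250 loaf × 1.3372 = 334.3 wool
334.3 wool × 1.0534 = 352.15162 salt
352.15162 salt × 0.27929 = 98.3524259498 ox

98.352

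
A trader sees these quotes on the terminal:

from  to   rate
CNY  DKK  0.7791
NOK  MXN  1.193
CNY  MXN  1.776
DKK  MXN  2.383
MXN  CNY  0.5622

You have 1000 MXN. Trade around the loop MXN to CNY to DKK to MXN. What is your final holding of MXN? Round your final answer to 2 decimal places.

1043.78

1000 MXN × 0.5622 = 562.2 CNY
562.2 CNY × 0.7791 = 438.01002 DKK
438.01002 DKK × 2.383 = 1043.77787766 MXN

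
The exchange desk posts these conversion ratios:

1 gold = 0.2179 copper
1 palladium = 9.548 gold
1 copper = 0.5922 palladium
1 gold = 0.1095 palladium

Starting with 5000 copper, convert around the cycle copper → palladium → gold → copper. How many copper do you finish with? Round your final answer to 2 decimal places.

5000 copper × 0.5922 = 2961 palladium
2961 palladium × 9.548 = 28271.628 gold
28271.628 gold × 0.2179 = 6160.3877412 copper

6160.39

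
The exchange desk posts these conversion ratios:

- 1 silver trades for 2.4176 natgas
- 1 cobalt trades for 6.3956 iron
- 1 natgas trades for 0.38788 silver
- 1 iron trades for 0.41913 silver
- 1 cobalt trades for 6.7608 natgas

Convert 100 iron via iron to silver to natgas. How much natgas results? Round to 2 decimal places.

100 iron × 0.41913 = 41.913 silver
41.913 silver × 2.4176 = 101.3288688 natgas

101.33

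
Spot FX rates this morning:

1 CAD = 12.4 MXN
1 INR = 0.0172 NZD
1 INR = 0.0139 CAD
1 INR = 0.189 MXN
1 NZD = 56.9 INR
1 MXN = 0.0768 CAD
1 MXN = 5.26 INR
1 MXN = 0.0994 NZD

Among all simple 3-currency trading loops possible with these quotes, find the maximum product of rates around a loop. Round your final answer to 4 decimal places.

1.0690

NZD→INR→MXN→NZD: 56.9 × 0.189 × 0.0994 = 1.06896
MXN→INR→CAD→MXN: 5.26 × 0.0139 × 12.4 = 0.90661
Maximum is NZD→INR→MXN→NZD at 1.0690; arbitrage exists.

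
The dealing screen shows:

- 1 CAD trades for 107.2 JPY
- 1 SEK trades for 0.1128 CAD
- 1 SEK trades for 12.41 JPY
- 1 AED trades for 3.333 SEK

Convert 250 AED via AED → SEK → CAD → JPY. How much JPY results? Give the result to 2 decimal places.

10075.79

250 AED × 3.333 = 833.25 SEK
833.25 SEK × 0.1128 = 93.9906 CAD
93.9906 CAD × 107.2 = 10075.79232 JPY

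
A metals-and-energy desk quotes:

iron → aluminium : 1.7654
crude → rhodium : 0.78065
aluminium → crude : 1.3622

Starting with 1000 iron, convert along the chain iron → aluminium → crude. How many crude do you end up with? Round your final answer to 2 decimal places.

2404.83

1000 iron × 1.7654 = 1765.4 aluminium
1765.4 aluminium × 1.3622 = 2404.82788 crude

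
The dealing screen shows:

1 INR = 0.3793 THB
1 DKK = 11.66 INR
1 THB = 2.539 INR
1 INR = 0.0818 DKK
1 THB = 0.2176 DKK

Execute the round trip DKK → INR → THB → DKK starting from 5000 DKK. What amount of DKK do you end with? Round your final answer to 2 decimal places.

5000 DKK × 11.66 = 58300 INR
58300 INR × 0.3793 = 22113.19 THB
22113.19 THB × 0.2176 = 4811.830144 DKK

4811.83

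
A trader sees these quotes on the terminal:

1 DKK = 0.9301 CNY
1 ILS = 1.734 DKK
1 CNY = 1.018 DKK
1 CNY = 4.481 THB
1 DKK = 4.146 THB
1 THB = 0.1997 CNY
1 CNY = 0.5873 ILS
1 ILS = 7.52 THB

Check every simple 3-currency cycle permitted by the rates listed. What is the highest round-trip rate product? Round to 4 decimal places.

0.9472

DKK→CNY→ILS→DKK: 0.9301 × 0.5873 × 1.734 = 0.94719
THB→CNY→ILS→THB: 0.1997 × 0.5873 × 7.52 = 0.88197
THB→CNY→DKK→THB: 0.1997 × 1.018 × 4.146 = 0.84286
Maximum is DKK→CNY→ILS→DKK at 0.9472; no arbitrage — every cycle loses value.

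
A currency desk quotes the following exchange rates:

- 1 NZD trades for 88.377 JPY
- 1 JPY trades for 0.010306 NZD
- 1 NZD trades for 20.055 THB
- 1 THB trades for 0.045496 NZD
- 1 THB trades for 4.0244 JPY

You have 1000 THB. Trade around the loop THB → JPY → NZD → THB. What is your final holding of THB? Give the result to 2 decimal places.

831.79

1000 THB × 4.0244 = 4024.4 JPY
4024.4 JPY × 0.010306 = 41.4754664 NZD
41.4754664 NZD × 20.055 = 831.790478652 THB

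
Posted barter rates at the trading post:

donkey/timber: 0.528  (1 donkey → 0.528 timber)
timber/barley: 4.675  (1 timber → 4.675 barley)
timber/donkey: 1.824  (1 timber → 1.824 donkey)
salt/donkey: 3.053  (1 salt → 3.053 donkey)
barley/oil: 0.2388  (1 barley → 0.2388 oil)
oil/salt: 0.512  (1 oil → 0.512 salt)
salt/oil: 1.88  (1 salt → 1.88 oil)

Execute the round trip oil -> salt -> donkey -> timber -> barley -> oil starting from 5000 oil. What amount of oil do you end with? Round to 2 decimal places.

4606.98

5000 oil × 0.512 = 2560 salt
2560 salt × 3.053 = 7815.68 donkey
7815.68 donkey × 0.528 = 4126.67904 timber
4126.67904 timber × 4.675 = 19292.224512 barley
19292.224512 barley × 0.2388 = 4606.9832134656 oil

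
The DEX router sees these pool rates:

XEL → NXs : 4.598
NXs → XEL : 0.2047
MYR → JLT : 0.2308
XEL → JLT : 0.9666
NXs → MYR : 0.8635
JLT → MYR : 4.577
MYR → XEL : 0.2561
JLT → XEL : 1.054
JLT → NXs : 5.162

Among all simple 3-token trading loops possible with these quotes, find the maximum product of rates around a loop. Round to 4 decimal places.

JLT→MYR→XEL→JLT: 4.577 × 0.2561 × 0.9666 = 1.13302
NXs→MYR→JLT→NXs: 0.8635 × 0.2308 × 5.162 = 1.02876
NXs→XEL→JLT→NXs: 0.2047 × 0.9666 × 5.162 = 1.02137
NXs→MYR→XEL→NXs: 0.8635 × 0.2561 × 4.598 = 1.01681
Maximum is JLT→MYR→XEL→JLT at 1.1330; arbitrage exists.

1.1330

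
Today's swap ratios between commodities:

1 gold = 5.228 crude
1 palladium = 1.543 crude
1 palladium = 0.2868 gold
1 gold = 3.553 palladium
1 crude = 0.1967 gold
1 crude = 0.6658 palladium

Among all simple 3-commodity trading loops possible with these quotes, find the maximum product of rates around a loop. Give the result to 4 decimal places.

1.0784

palladium→crude→gold→palladium: 1.543 × 0.1967 × 3.553 = 1.07836
palladium→gold→crude→palladium: 0.2868 × 5.228 × 0.6658 = 0.99829
Maximum is palladium→crude→gold→palladium at 1.0784; arbitrage exists.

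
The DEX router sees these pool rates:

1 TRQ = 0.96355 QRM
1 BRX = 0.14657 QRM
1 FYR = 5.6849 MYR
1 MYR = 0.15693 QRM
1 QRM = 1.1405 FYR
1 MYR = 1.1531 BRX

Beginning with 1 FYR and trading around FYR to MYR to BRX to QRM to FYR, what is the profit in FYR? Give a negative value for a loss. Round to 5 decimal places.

1 FYR × 5.6849 = 5.6849 MYR
5.6849 MYR × 1.1531 = 6.55525819 BRX
6.55525819 BRX × 0.14657 = 0.9608041929083 QRM
0.9608041929083 QRM × 1.1405 = 1.09579718201191615 FYR
Net change: 1.09579718201191615 − 1 = 0.09579718201191615 FYR

0.09580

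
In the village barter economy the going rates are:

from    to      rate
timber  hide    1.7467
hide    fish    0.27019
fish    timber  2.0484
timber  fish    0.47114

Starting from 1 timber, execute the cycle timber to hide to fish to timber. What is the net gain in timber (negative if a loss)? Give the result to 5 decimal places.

1 timber × 1.7467 = 1.7467 hide
1.7467 hide × 0.27019 = 0.471940873 fish
0.471940873 fish × 2.0484 = 0.9667236842532 timber
Net change: 0.9667236842532 − 1 = -0.0332763157468 timber

-0.03328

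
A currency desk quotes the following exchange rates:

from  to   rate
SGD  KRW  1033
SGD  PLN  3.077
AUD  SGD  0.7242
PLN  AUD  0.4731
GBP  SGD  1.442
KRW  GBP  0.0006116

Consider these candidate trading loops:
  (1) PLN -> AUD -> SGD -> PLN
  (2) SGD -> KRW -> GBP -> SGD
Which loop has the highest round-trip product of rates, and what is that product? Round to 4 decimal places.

(1) 0.4731 × 0.7242 × 3.077 = 1.05424
(2) 1033 × 0.0006116 × 1.442 = 0.91103
Highest is cycle (1) at 1.0542 (>1, arbitrage).

1.0542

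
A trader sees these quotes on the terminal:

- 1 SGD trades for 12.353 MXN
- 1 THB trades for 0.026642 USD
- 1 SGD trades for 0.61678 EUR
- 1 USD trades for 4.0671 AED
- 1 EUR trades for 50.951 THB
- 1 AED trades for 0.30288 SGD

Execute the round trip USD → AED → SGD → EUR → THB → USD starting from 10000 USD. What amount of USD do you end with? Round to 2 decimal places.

10000 USD × 4.0671 = 40671 AED
40671 AED × 0.30288 = 12318.43248 SGD
12318.43248 SGD × 0.61678 = 7597.7627850144 EUR
7597.7627850144 EUR × 50.951 = 387113.6116592686944 THB
387113.6116592686944 THB × 0.026642 = 10313.4808418262365562048 USD

10313.48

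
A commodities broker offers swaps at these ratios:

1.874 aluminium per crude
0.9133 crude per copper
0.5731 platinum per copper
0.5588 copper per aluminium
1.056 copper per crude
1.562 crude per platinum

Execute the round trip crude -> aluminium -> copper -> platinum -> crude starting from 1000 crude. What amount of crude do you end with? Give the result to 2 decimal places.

1000 crude × 1.874 = 1874 aluminium
1874 aluminium × 0.5588 = 1047.1912 copper
1047.1912 copper × 0.5731 = 600.14527672 platinum
600.14527672 platinum × 1.562 = 937.42692223664 crude

937.43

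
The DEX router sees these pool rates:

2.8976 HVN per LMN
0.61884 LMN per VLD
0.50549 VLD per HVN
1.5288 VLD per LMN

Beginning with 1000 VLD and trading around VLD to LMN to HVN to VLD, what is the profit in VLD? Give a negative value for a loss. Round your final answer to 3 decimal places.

-93.580

1000 VLD × 0.61884 = 618.84 LMN
618.84 LMN × 2.8976 = 1793.150784 HVN
1793.150784 HVN × 0.50549 = 906.41978980416 VLD
Net change: 906.41978980416 − 1000 = -93.58021019584 VLD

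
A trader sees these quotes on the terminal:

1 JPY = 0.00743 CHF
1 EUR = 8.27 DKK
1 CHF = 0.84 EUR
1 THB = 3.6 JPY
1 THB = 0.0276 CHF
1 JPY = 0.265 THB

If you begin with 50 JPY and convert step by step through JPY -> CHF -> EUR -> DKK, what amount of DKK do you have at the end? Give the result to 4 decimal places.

50 JPY × 0.00743 = 0.3715 CHF
0.3715 CHF × 0.84 = 0.31206 EUR
0.31206 EUR × 8.27 = 2.5807362 DKK

2.5807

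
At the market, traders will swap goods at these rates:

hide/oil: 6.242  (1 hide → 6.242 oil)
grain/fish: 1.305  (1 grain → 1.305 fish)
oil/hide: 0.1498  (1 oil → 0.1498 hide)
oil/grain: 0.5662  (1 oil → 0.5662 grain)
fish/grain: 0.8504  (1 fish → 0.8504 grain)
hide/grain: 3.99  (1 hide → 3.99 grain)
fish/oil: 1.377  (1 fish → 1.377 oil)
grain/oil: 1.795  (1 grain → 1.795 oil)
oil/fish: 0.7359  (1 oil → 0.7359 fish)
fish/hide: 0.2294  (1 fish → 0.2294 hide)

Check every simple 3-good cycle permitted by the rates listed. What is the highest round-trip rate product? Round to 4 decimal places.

1.1945

hide→grain→fish→hide: 3.99 × 1.305 × 0.2294 = 1.19447
grain→oil→fish→grain: 1.795 × 0.7359 × 0.8504 = 1.12333
hide→grain→oil→hide: 3.99 × 1.795 × 0.1498 = 1.07288
hide→oil→fish→hide: 6.242 × 0.7359 × 0.2294 = 1.05375
grain→fish→oil→grain: 1.305 × 1.377 × 0.5662 = 1.01745
Maximum is hide→grain→fish→hide at 1.1945; arbitrage exists.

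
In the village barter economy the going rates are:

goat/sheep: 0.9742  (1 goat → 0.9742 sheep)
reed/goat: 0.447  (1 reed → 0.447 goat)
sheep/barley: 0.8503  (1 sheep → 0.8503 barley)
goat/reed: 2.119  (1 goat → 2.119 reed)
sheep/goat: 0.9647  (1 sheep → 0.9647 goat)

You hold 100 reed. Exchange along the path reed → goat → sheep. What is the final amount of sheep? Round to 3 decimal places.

43.547

100 reed × 0.447 = 44.7 goat
44.7 goat × 0.9742 = 43.54674 sheep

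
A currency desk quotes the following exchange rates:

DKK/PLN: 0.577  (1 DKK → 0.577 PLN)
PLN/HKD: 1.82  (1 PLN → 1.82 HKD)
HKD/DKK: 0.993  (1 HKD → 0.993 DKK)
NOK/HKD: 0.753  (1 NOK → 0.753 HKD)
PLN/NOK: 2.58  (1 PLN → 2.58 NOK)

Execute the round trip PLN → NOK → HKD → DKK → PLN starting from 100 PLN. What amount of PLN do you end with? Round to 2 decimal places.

100 PLN × 2.58 = 258 NOK
258 NOK × 0.753 = 194.274 HKD
194.274 HKD × 0.993 = 192.914082 DKK
192.914082 DKK × 0.577 = 111.311425314 PLN

111.31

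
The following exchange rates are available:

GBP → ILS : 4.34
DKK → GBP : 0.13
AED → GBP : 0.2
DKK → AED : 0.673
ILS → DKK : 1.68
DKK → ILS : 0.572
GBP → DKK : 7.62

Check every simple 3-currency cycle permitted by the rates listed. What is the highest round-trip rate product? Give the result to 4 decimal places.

GBP→DKK→AED→GBP: 7.62 × 0.673 × 0.2 = 1.02565
GBP→ILS→DKK→GBP: 4.34 × 1.68 × 0.13 = 0.94786
Maximum is GBP→DKK→AED→GBP at 1.0257; arbitrage exists.

1.0257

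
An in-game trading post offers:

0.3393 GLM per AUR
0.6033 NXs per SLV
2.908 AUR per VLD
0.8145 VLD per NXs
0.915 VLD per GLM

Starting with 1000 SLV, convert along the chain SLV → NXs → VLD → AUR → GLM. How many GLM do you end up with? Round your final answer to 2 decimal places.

1000 SLV × 0.6033 = 603.3 NXs
603.3 NXs × 0.8145 = 491.38785 VLD
491.38785 VLD × 2.908 = 1428.9558678 AUR
1428.9558678 AUR × 0.3393 = 484.84472594454 GLM

484.84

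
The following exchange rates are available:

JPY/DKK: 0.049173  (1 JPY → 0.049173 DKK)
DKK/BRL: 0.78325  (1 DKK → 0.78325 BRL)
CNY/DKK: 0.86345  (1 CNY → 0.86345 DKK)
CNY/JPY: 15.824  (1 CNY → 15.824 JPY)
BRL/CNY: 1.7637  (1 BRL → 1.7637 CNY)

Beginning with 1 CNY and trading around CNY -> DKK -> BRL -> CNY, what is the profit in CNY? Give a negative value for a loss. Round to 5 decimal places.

0.19279

1 CNY × 0.86345 = 0.86345 DKK
0.86345 DKK × 0.78325 = 0.6762972125 BRL
0.6762972125 BRL × 1.7637 = 1.19278539368625 CNY
Net change: 1.19278539368625 − 1 = 0.19278539368625 CNY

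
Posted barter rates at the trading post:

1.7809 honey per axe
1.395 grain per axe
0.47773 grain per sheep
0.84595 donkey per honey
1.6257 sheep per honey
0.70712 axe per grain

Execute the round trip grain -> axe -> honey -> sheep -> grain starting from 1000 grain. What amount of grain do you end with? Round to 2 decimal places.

978.04

1000 grain × 0.70712 = 707.12 axe
707.12 axe × 1.7809 = 1259.310008 honey
1259.310008 honey × 1.6257 = 2047.2602800056 sheep
2047.2602800056 sheep × 0.47773 = 978.037653567075288 grain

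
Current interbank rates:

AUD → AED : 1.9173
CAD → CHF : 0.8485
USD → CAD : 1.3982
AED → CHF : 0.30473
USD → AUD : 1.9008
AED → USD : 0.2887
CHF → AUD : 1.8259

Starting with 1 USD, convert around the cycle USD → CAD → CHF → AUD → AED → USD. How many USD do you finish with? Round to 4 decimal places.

1 USD × 1.3982 = 1.3982 CAD
1.3982 CAD × 0.8485 = 1.1863727 CHF
1.1863727 CHF × 1.8259 = 2.16619791293 AUD
2.16619791293 AUD × 1.9173 = 4.153251258460689 AED
4.153251258460689 AED × 0.2887 = 1.1990436383176009143 USD

1.1990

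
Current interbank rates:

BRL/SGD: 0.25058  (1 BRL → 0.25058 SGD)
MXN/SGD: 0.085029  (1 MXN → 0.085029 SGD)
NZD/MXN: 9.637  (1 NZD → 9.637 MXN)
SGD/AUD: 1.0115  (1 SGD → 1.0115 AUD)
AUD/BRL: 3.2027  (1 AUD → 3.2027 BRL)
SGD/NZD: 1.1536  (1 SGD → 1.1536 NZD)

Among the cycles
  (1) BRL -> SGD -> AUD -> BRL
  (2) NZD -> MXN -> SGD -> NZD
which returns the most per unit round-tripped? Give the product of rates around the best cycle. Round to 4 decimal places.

0.9453

(1) 0.25058 × 1.0115 × 3.2027 = 0.81176
(2) 9.637 × 0.085029 × 1.1536 = 0.94529
Highest is cycle (2) at 0.9453 (≤1, no arbitrage).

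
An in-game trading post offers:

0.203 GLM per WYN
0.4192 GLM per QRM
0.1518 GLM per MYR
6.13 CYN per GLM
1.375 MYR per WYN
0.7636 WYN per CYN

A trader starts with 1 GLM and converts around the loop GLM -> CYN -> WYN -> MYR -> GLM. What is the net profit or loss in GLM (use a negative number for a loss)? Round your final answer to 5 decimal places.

1 GLM × 6.13 = 6.13 CYN
6.13 CYN × 0.7636 = 4.680868 WYN
4.680868 WYN × 1.375 = 6.4361935 MYR
6.4361935 MYR × 0.1518 = 0.9770141733 GLM
Net change: 0.9770141733 − 1 = -0.0229858267 GLM

-0.02299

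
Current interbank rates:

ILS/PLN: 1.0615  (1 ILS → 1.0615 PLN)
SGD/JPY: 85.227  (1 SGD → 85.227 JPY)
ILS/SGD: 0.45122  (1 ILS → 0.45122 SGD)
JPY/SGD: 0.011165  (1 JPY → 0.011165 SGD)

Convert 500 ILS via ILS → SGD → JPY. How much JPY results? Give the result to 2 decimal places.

19228.06

500 ILS × 0.45122 = 225.61 SGD
225.61 SGD × 85.227 = 19228.06347 JPY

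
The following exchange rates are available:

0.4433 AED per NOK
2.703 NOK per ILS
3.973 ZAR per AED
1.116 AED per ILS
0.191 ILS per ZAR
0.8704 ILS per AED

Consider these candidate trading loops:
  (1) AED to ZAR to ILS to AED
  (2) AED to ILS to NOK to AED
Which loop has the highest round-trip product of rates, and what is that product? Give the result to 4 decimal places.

1.0429

(1) 3.973 × 0.191 × 1.116 = 0.84687
(2) 0.8704 × 2.703 × 0.4433 = 1.04295
Highest is cycle (2) at 1.0429 (>1, arbitrage).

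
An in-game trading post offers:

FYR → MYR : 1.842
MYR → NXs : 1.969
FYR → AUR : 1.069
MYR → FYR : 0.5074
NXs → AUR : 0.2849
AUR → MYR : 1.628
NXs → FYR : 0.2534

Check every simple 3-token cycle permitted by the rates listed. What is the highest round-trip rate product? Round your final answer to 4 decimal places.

FYR→MYR→NXs→FYR: 1.842 × 1.969 × 0.2534 = 0.91906
MYR→NXs→AUR→MYR: 1.969 × 0.2849 × 1.628 = 0.91326
FYR→AUR→MYR→FYR: 1.069 × 1.628 × 0.5074 = 0.88304
Maximum is FYR→MYR→NXs→FYR at 0.9191; no arbitrage — every cycle loses value.

0.9191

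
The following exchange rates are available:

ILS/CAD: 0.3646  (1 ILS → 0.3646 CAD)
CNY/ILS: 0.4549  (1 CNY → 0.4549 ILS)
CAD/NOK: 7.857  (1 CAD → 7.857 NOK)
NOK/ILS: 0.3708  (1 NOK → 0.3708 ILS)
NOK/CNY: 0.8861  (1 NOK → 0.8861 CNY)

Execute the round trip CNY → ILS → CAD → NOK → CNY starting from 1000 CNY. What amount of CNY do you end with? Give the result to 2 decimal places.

1000 CNY × 0.4549 = 454.9 ILS
454.9 ILS × 0.3646 = 165.85654 CAD
165.85654 CAD × 7.857 = 1303.13483478 NOK
1303.13483478 NOK × 0.8861 = 1154.707777098558 CNY

1154.71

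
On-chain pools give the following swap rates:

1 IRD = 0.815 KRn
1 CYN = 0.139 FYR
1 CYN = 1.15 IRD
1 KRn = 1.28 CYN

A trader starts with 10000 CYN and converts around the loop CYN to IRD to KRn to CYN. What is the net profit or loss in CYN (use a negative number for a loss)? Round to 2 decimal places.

1996.80

10000 CYN × 1.15 = 11500 IRD
11500 IRD × 0.815 = 9372.5 KRn
9372.5 KRn × 1.28 = 11996.8 CYN
Net change: 11996.8 − 10000 = 1996.8 CYN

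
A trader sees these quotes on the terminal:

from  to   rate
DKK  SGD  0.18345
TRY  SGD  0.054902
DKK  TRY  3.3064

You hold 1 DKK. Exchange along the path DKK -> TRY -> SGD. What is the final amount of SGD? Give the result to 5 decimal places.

0.18153

1 DKK × 3.3064 = 3.3064 TRY
3.3064 TRY × 0.054902 = 0.1815279728 SGD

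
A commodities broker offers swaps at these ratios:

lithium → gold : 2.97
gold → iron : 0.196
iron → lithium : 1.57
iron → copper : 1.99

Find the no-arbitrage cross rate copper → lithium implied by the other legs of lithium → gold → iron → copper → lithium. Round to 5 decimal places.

Known legs of the cycle: 2.97 × 0.196 × 1.99 = 1.1584188
For no arbitrage the full-cycle product must be 1, so the missing rate is 1 / 1.1584188 ≈ 0.8632457.

0.86325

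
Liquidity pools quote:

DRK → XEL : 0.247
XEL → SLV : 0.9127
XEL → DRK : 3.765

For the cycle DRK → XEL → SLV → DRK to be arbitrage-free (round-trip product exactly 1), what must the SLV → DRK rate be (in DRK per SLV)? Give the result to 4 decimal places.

Known legs of the cycle: 0.247 × 0.9127 = 0.2254369
For no arbitrage the full-cycle product must be 1, so the missing rate is 1 / 0.2254369 ≈ 4.435831.

4.4358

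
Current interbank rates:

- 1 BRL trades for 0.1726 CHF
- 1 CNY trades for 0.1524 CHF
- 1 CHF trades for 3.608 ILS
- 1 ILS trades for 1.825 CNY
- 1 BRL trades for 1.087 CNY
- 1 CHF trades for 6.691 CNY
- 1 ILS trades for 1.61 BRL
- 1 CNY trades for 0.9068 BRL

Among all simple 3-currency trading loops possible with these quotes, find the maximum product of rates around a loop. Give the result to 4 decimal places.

CHF→CNY→BRL→CHF: 6.691 × 0.9068 × 0.1726 = 1.04723
ILS→CNY→CHF→ILS: 1.825 × 0.1524 × 3.608 = 1.00349
ILS→BRL→CHF→ILS: 1.61 × 0.1726 × 3.608 = 1.00261
Maximum is CHF→CNY→BRL→CHF at 1.0472; arbitrage exists.

1.0472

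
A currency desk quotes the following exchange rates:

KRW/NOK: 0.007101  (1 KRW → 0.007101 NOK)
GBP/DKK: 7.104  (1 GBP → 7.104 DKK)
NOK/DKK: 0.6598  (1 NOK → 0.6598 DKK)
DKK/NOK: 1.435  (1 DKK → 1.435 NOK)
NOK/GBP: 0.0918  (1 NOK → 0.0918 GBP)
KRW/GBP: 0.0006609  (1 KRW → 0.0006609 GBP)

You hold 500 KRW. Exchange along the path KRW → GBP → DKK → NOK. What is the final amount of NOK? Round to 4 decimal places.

500 KRW × 0.0006609 = 0.33045 GBP
0.33045 GBP × 7.104 = 2.3475168 DKK
2.3475168 DKK × 1.435 = 3.368686608 NOK

3.3687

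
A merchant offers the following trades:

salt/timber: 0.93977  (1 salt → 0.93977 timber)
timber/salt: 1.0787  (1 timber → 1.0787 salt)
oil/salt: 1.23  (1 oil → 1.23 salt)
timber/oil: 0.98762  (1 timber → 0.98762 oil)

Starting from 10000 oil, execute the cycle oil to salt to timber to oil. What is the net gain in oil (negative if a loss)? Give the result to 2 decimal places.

1416.07

10000 oil × 1.23 = 12300 salt
12300 salt × 0.93977 = 11559.171 timber
11559.171 timber × 0.98762 = 11416.06846302 oil
Net change: 11416.06846302 − 10000 = 1416.06846302 oil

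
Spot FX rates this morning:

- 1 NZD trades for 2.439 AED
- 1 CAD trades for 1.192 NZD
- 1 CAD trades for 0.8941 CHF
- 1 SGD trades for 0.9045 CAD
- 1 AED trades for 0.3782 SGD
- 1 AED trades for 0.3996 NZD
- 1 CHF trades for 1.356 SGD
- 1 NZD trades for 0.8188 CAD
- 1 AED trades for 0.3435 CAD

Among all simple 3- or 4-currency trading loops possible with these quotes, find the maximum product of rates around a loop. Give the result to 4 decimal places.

CAD→CHF→SGD→CAD: 0.8941 × 1.356 × 0.9045 = 1.09662
CAD→NZD→AED→CAD: 1.192 × 2.439 × 0.3435 = 0.99865
CAD→NZD→AED→SGD→CAD: 1.192 × 2.439 × 0.3782 × 0.9045 = 0.99453
Maximum is CAD→CHF→SGD→CAD at 1.0966; arbitrage exists.

1.0966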